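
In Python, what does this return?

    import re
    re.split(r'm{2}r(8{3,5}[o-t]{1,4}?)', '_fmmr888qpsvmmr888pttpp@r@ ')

['_f', '888q', 'psv', '888p', 'ttpp@r@ ']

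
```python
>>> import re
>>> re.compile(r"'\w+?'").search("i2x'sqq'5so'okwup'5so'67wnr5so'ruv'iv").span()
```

The match spans [3:8] → "'sqq'".

(3, 8)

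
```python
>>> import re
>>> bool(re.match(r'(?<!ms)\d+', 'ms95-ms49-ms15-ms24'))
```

`re.match` only tries the pattern at the start of the string.
Here the pattern fails at index 0, so the call returns None, and `bool(None)` is False.

False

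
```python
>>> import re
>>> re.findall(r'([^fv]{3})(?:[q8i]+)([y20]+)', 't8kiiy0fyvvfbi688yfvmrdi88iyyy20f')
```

[('t8k', 'y0'), ('bi6', 'y'), ('mrd', 'yyy20')]

This matches exactly 3 of any character except [fv] (captured); then one or more of one of [q8i] (non-capturing group); then one or more of one of [y20] (captured).
Walking the string: at [0:7] match 't8kiiy0', groups = ('t8k', 'y0'); at [12:18] match 'bi688y', groups = ('bi6', 'y'); at [20:32] match 'mrdi88iyyy20', groups = ('mrd', 'yyy20').
`findall` packs the 2 group values into a tuple for every match.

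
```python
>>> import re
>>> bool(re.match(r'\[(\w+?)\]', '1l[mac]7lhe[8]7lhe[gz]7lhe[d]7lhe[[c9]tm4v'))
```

`re.match` won't scan ahead — the pattern has to work from the very first character.
Here position 0 doesn't satisfy it, so the call returns None, and `bool(None)` is False.

False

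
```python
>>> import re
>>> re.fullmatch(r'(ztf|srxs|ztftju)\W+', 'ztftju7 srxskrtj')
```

None

`re.fullmatch` requires the pattern to consume the entire string.
Here the string isn't matched end-to-end, so the call returns None.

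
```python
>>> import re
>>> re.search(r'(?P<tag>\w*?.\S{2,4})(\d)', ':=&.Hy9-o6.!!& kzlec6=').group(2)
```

The match spans [1:7] → '=&.Hy9'.
Captured: group 1 = '=&.Hy', group 2 = '9'.

'9'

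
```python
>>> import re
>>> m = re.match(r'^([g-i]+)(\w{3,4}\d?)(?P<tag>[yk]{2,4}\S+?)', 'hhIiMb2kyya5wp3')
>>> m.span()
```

(0, 11)

The pattern matches anchored at the start of the string; then one or more of a character in [g-i] (captured); then 3 to 4 of a word character, then optionally a digit (captured); then 2 to 4 of one of [yk], then one or more of a non-whitespace character (lazy) (captured as 'tag').
`re.match` won't scan ahead — the pattern has to work from the very first character.
The match spans [0:11] → 'hhIiMb2kyya'.
Captured: group 1 = 'hh', group 2 = 'IiMb2', group 3 = 'kyya'.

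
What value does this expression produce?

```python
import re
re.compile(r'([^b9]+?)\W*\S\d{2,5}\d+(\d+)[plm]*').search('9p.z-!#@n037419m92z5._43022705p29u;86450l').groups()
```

The match spans [1:16] → 'p.z-!#@n037419m'.
Captured: group 1 = 'p.z', group 2 = '9'.

('p.z', '9')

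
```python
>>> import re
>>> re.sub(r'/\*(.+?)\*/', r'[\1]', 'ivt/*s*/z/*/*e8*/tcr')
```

'ivt[s]z[/*e8]tcr'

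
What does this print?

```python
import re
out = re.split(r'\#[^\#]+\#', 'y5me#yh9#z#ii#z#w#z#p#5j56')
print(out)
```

Matches to split on: at [4:9] → '#yh9#'; at [10:14] → '#ii#'; at [15:18] → '#w#'; at [19:22] → '#p#'.
Each match becomes a cut point; 5 segments remain.

['y5me', 'z', 'z', 'z', '5j56']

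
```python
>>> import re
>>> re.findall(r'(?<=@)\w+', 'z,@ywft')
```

['ywft']

The positive lookaround only admits positions where the adjacent text matches; those characters stay outside the span.
Walking the string: at [3:7] → 'ywft'.
No capturing groups, so `findall` returns the 1 full match string.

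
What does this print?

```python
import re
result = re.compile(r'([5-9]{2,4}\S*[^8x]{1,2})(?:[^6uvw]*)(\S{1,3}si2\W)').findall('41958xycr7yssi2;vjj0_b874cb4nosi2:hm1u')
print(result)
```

[('958xycr7yssi2;vjj0_b874cb4n', 'osi2:')]

`findall` packs the 2 group values into a tuple for every match.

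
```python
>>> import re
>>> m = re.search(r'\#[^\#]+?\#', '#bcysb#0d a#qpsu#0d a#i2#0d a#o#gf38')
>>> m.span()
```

(0, 7)

`re.search` tries every starting position until one works.
The match spans [0:7] → '#bcysb#'.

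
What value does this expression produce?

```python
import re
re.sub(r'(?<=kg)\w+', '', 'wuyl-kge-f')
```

'wuyl-kg-f'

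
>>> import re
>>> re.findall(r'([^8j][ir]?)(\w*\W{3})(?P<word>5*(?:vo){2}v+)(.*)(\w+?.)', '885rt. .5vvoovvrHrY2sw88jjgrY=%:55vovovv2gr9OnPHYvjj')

[('.', '5vvoovvrHrY2sw88jjgrY=%:', '55vovovv', '2gr9OnPHYv', 'jj')]

This matches any character except [8j], then optionally one of [ir] (captured); then zero or more of a word character, then exactly 3 of a non-word character (captured); then zero or more of a literal '5', then the literal 'vo' repeated 2 times, then one or more of a literal 'v' (captured as 'word'); then zero or more of any character (captured); then one or more of a word character (lazy), then any character (captured).
Walking the string: at [7:52] match '.5vvoovvrHrY2sw88jjgrY=%:55vovovv2gr9OnPHYvjj', groups = ('.', '5vvoovvrHrY2sw88jjgrY=%:', '55vovovv', '2gr9OnPHYv', 'jj').
With 5 capturing groups, `findall` returns a 5-tuple per match.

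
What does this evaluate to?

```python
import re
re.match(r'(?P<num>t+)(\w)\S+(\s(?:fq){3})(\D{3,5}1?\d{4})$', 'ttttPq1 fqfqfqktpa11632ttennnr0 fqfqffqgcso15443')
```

This matches one or more of a literal 't' (captured as 'num'); then a word character (captured); then one or more of a non-whitespace character; then whitespace, then the literal 'fq' repeated 3 times (captured); then 3 to 5 of a non-digit, then optionally a literal '1', then exactly 4 of a digit (captured); then anchored at the end.
`re.match` only tries the pattern at the start of the string.
Here position 0 doesn't satisfy it, so the call returns None.

None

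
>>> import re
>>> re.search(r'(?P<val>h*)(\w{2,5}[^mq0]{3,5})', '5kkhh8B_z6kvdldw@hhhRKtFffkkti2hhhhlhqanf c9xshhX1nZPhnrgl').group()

'5kkhh8B_z6'

Pattern: zero or more of a literal 'h' (captured as 'val'); then 2 to 5 of a word character, then 3 to 5 of any character except [mq0] (captured).
`re.search` tries every starting position until one works.
The match spans [0:10] → '5kkhh8B_z6'.
Captured: group 1 = '', group 2 = '5kkhh8B_z6'.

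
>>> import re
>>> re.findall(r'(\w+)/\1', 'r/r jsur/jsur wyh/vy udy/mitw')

After group 1 captures some text, `\1` only succeeds where that same text appears again.
`findall` collects group 1 from each match (2 total).

['r', 'jsur']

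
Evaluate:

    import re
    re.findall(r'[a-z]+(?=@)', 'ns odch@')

['odch']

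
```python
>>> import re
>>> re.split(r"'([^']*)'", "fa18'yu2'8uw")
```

['fa18', 'yu2', '8uw']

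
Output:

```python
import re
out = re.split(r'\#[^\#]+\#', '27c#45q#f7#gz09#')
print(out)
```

['27c', 'f7', '']

The string is cut at each match, leaving 3 pieces.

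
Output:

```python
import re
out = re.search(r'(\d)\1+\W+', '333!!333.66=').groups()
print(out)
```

('3',)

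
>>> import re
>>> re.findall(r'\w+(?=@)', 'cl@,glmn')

['cl']

The positive lookaround only admits positions where the adjacent text matches; those characters stay outside the span.
Matches: at [0:2] → 'cl'.
`findall` yields the raw match text (1 of them) because the pattern has no groups.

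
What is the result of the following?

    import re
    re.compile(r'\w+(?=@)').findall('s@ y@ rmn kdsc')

The positive lookaround only admits positions where the adjacent text matches; those characters stay outside the span.
Scanning left to right: at [0:1] → 's'; at [3:4] → 'y'.
With no groups in the pattern, `findall` gives back each whole match — 2 here.

['s', 'y']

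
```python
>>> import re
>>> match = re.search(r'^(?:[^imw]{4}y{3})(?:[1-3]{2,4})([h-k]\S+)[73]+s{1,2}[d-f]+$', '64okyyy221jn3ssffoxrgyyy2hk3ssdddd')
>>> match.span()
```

The match spans [0:34] → '64okyyy221jn3ssffoxrgyyy2hk3ssdddd'.

(0, 34)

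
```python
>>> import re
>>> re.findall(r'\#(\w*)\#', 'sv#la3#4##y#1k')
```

['la3', '']

Because there's exactly one group, `findall` drops the full match and keeps group 1 from each hit.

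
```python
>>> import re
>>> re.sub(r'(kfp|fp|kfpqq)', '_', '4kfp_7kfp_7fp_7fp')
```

Every occurrence is swapped for '_'.

'4__7__7__7_'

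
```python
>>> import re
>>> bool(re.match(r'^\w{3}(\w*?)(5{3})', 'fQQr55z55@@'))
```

`re.match` only tries the pattern at the start of the string.
Here the string doesn't start with a match, so the call returns None, and `bool(None)` is False.

False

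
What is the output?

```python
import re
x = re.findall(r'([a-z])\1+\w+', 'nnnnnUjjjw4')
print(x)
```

['n']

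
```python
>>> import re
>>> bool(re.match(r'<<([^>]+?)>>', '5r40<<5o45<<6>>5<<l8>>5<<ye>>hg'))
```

`re.match` only tries the pattern at the start of the string.
Here position 0 doesn't satisfy it, so the call returns None, and `bool(None)` is False.

False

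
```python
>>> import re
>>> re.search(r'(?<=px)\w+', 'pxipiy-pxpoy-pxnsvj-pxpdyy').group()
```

The lookaround is zero-width — it requires the adjacent text to match without consuming it, so the asserted text isn't part of the match.
The match spans [2:6] → 'ipiy'.

'ipiy'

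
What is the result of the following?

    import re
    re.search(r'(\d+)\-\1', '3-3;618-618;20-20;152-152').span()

`\1` is not a pattern — it's the concrete string captured by group 1, re-applied verbatim.
`re.search` tries every starting position until one works.
The match spans [0:3] → '3-3'.
Captured: group 1 = '3'.

(0, 3)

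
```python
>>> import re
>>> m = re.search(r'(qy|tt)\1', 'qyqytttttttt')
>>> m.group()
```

'qyqy'

`\1` is not a pattern — it's the concrete string captured by group 1, re-applied verbatim.
The match spans [0:4] → 'qyqy'.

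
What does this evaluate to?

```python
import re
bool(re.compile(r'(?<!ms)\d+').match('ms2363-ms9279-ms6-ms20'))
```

`(?!…)`/`(?<!…)` only lets a position through if the neighbouring text does NOT match; no characters are consumed.
`match` is anchored at position 0; if the pattern doesn't fit there, it returns None.
Here the pattern fails at index 0, so the call returns None, and `bool(None)` is False.

False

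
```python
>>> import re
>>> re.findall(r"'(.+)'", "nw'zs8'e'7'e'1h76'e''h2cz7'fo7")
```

Scanning left to right: at [2:27] match "'zs8'e'7'e'1h76'e''h2cz7'", group 1 = "zs8'e'7'e'1h76'e''h2cz7".
`findall` collects group 1 from the one match (1 total).

["zs8'e'7'e'1h76'e''h2cz7"]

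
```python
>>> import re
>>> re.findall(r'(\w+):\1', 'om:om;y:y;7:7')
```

After group 1 captures some text, `\1` only succeeds where that same text appears again.
`findall` collects group 1 from each match (3 total).

['om', 'y', '7']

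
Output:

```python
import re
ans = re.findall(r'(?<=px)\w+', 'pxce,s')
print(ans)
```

['ce']

Because the assertion is zero-width, the text it checks is not consumed and won't appear in the result.
`findall` yields the raw match text (1 of them) because the pattern has no groups.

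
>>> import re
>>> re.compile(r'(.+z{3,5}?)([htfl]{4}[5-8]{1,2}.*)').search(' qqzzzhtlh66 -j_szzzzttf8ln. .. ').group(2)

'htlh66 -j_szzzzttf8ln. .. '

This matches one or more of any character, then 3 to 5 of a literal 'z' (lazy) (captured); then exactly 4 of one of [htfl], then 1 to 2 of a character in [5-8], then zero or more of any character (captured).
`re.search` scans for the first position where the pattern succeeds.
The match spans [0:32] → ' qqzzzhtlh66 -j_szzzzttf8ln. .. '.
Captured: group 1 = ' qqzzz', group 2 = 'htlh66 -j_szzzzttf8ln. .. '.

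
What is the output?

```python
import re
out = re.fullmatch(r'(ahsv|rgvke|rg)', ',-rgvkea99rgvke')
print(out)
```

`re.fullmatch` is like wrapping the pattern in `^…$` (in single-line mode).
Here the pattern can't cover the whole string, so the call returns None.

None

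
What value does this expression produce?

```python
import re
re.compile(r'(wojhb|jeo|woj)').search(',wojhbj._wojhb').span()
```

(1, 6)

Alternation isn't longest-match — the leftmost alternative that fits at this position is chosen.
`search` walks the string left to right and returns the first match it finds.
The match spans [1:6] → 'wojhb'.
Captured: group 1 = 'wojhb'.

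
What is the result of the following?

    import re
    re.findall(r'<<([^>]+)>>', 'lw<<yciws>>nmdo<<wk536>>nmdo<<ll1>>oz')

Matches: at [2:11] match '<<yciws>>', group 1 = 'yciws'; at [15:24] match '<<wk536>>', group 1 = 'wk536'; at [28:35] match '<<ll1>>', group 1 = 'll1'.
With a single group, `findall` returns only what that group captured — 3 items.

['yciws', 'wk536', 'll1']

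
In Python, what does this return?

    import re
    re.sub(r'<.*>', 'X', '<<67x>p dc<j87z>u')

'Xu'

Matches: at [0:16] → '<<67x>p dc<j87z>'.
Every occurrence is swapped for 'X'.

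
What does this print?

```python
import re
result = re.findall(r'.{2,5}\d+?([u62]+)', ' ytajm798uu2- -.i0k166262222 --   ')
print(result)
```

['uu2', '66262222']

A `+?`/`*?`/`{m,n}?` starts at its minimum and grows only as far as needed for what follows to match.
`findall` collects group 1 from each match (2 total).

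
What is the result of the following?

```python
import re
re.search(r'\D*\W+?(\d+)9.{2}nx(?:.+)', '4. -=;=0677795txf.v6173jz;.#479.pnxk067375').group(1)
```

'47'

The match spans [23:42] → 'jz;.#479.pnxk067375'.
Captured: group 1 = '47'.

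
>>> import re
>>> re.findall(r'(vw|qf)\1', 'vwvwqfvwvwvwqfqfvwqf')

['vw', 'vw', 'qf']

The backreference `\1` re-matches whatever the first group consumed, character for character.
`findall` collects group 1 from each match (3 total).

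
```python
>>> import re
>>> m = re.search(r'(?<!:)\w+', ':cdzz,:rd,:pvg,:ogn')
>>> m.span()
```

The negative lookahead/lookbehind blocks any match where the forbidden context is present.
`re.search` scans for the first position where the pattern succeeds.
The match spans [2:5] → 'dzz'.

(2, 5)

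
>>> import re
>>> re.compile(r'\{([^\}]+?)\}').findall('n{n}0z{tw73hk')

Walking the string: at [1:4] match '{n}', group 1 = 'n'.
One capturing group, so `findall` returns just the captured substring from the one match — 1 in all.

['n']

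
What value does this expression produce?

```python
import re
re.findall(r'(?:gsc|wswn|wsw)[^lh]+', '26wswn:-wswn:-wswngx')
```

`findall` yields the raw match text (1 of them) because the pattern has no groups.

['wswn:-wswn:-wswngx']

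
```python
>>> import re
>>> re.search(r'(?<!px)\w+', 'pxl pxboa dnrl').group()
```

`(?!…)`/`(?<!…)` only lets a position through if the neighbouring text does NOT match; no characters are consumed.
The match spans [0:3] → 'pxl'.

'pxl'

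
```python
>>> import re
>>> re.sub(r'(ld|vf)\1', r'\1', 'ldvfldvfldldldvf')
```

After group 1 captures some text, `\1` only succeeds where that same text appears again.
Matches: at [8:12] → 'ldld'.
The replacement refers to a captured group, so each match is rewritten using its own captured text.

'ldvfldvfldldvf'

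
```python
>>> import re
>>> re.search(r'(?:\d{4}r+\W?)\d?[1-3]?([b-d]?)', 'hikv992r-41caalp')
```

This matches exactly 4 of a digit, then one or more of the literal 'r', then optionally a non-word character (non-capturing group); then optionally a digit, then optionally a character in [1-3]; then optionally a character in [b-d] (captured).
`re.search` scans for the first position where the pattern succeeds.
Here nothing in the string fits, so the call returns None.

None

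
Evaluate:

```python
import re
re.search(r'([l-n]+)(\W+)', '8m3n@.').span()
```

(3, 6)

The pattern matches one or more of a character in [l-n] (captured); then one or more of a non-word character (captured).
`re.search` scans for the first position where the pattern succeeds.
The match spans [3:6] → 'n@.'.
Captured: group 1 = 'n', group 2 = '@.'.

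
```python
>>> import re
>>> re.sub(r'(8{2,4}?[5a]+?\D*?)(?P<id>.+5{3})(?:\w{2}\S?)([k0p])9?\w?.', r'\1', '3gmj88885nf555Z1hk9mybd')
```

'3gmj88885bd'

The pattern matches 2 to 4 of the literal '8' (lazy), then one or more of one of [5a] (lazy), then zero or more of a non-digit (lazy) (captured); then one or more of any character, then exactly 3 of the literal '5' (captured as 'id'); then exactly 2 of a word character, then optionally a non-whitespace character (non-capturing group); then one of [k0p] (captured); then optionally a literal '9', then optionally a word character, then any character.
Matches: at [4:21] → '88885nf555Z1hk9my'.
Each match is replaced using the text its own group 1 captured.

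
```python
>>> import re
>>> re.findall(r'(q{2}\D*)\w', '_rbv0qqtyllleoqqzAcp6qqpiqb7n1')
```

['qqtyllleoqqzAcp', 'qqpiqb']

This matches exactly 2 of a literal 'q', then zero or more of a non-digit (captured); then a word character.
Because there's exactly one group, `findall` drops the full match and keeps group 1 from each hit.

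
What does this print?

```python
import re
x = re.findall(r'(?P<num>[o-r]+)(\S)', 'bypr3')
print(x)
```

The pattern matches one or more of a character in [o-r] (captured as 'num'); then a non-whitespace character (captured).
Walking the string: at [2:5] match 'pr3', groups = ('pr', '3').
Multiple groups make `findall` return tuples — one 2-tuple for the one match.

[('pr', '3')]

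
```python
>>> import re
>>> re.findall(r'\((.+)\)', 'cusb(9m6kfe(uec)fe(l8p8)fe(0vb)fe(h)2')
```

Scanning left to right: at [4:36] match '(9m6kfe(uec)fe(l8p8)fe(0vb)fe(h)', group 1 = '9m6kfe(uec)fe(l8p8)fe(0vb)fe(h'.
`findall` collects group 1 from the one match (1 total).

['9m6kfe(uec)fe(l8p8)fe(0vb)fe(h']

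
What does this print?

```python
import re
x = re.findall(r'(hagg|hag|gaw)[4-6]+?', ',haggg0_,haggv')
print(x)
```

[]

One capturing group, so `findall` returns just the captured substring from each match — 0 in all.
Nothing in the string satisfies the pattern, so the list is empty.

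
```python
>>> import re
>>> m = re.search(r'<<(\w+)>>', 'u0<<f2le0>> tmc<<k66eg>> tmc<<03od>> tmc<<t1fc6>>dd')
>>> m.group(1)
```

'f2le0'

The match spans [2:11] → '<<f2le0>>'.
Captured: group 1 = 'f2le0'.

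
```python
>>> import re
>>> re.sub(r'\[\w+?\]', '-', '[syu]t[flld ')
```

'-t[flld '

Each match is replaced by '-'.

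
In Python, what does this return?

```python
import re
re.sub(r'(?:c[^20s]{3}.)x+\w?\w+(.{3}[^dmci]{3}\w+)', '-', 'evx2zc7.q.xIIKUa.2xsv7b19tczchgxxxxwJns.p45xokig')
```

'evx2z-.p45xokig'

The pattern matches the literal 'c', then exactly 3 of any character except [20s], then any character (non-capturing group); then one or more of the literal 'x', then optionally a word character, then one or more of a word character; then exactly 3 of any character, then exactly 3 of any character except [dmci], then one or more of a word character (captured).
Matches: at [5:39] → 'c7.q.xIIKUa.2xsv7b19tczchgxxxxwJns'.
Each match is replaced by '-'.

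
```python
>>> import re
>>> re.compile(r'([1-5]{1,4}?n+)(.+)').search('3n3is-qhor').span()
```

(0, 10)

The pattern matches 1 to 4 of a character in [1-5] (lazy), then one or more of the literal 'n' (captured); then one or more of any character (captured).
The match spans [0:10] → '3n3is-qhor'.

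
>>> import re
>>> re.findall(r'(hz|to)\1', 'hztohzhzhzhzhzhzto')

['hz', 'hz', 'hz']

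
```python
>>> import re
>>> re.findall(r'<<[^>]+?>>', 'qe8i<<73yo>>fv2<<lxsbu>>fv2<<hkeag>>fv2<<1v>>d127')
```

['<<73yo>>', '<<lxsbu>>', '<<hkeag>>', '<<1v>>']

Matches: at [4:12] → '<<73yo>>'; at [15:24] → '<<lxsbu>>'; at [27:36] → '<<hkeag>>'; at [39:45] → '<<1v>>'.
No capturing groups, so `findall` returns the 4 full match strings.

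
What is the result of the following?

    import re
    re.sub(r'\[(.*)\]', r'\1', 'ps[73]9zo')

Matches: at [2:6] → '[73]'.
The replacement refers to a captured group, so each match is rewritten using its own captured text.

'ps739zo'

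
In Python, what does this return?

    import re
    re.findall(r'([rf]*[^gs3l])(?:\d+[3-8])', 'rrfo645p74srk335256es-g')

['rrfo', 'p', 'rk']

The pattern matches zero or more of one of [rf], then any character except [gs3l] (captured); then one or more of a digit, then a character in [3-8] (non-capturing group).
Walking the string: at [0:7] match 'rrfo645', group 1 = 'rrfo'; at [7:10] match 'p74', group 1 = 'p'; at [11:19] match 'rk335256', group 1 = 'rk'.
One capturing group, so `findall` returns just the captured substring from each match — 3 in all.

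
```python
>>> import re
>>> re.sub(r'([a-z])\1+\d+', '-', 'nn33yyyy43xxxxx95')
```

'---'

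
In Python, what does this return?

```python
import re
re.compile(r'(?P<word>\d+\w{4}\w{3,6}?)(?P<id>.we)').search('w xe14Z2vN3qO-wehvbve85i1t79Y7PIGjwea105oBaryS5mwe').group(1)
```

The match spans [4:16] → '14Z2vN3qO-we'.
Captured: group 1 = '14Z2vN3qO', group 2 = '-we'.

'14Z2vN3qO'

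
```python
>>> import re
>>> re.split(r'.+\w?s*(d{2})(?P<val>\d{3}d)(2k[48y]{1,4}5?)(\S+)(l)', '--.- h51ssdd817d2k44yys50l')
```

Pattern: one or more of any character, then optionally a word character, then zero or more of the literal 's'; then exactly 2 of a literal 'd' (captured); then exactly 3 of a digit, then a literal 'd' (captured as 'val'); then the literal '2k', then 1 to 4 of one of [48y], then optionally a literal '5' (captured); then one or more of a non-whitespace character (captured); then a literal 'l' (captured).
With a capturing group present, the delimiter's captured portion is kept in the result list.

['', 'dd', '817d', '2k44yy', 's50', 'l', '']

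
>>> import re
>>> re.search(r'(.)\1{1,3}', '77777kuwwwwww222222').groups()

The backreference `\1` re-matches whatever the first group consumed, character for character.
Unlike `match`, `search` isn't anchored — it looks for the pattern anywhere in the string.
The match spans [0:4] → '7777'.
Captured: group 1 = '7'.

('7',)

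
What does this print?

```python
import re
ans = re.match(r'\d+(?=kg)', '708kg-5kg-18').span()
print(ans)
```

(0, 3)

`match` is anchored at position 0; if the pattern doesn't fit there, it returns None.
The match spans [0:3] → '708'.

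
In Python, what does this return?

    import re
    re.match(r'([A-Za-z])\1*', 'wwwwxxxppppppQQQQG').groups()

('w',)

A backreference is literal: `\1` must see the identical characters the first group matched.
`re.match` only tries the pattern at the start of the string.
The match spans [0:4] → 'wwww'.
Captured: group 1 = 'w'.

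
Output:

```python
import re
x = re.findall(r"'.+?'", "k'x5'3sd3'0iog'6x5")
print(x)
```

Because the quantifier is non-greedy, it stops expanding at the earliest point where the rest of the pattern can succeed.
With no groups in the pattern, `findall` gives back each whole match — 2 here.

["'x5'", "'0iog'"]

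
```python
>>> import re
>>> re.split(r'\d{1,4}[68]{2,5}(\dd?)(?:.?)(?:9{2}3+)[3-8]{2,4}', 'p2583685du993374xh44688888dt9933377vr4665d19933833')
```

['p', '5d', 'xh', '8d', 'vr', '5d', '']

Pattern: 1 to 4 of a digit, then 2 to 5 of one of [68]; then a digit, then optionally a literal 'd' (captured); then optionally any character (non-capturing group); then exactly 2 of the literal '9', then one or more of the literal '3' (non-capturing group); then 2 to 4 of a character in [3-8].
Matches to split on: at [1:16] → '2583685du993374'; at [18:35] → '44688888dt9933377'; at [37:50] → '4665d19933833'.
`re.split` interleaves the captured-group text with the surrounding fragments.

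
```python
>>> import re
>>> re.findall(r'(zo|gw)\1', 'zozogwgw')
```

['zo', 'gw']

The backreference `\1` re-matches whatever the first group consumed, character for character.
Scanning left to right: at [0:4] match 'zozo', group 1 = 'zo'; at [4:8] match 'gwgw', group 1 = 'gw'.
One capturing group, so `findall` returns just the captured substring from each match — 2 in all.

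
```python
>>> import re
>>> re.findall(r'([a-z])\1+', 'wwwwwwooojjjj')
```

`\1` has to match the exact text group 1 already captured.
Scanning left to right: at [0:6] match 'wwwwww', group 1 = 'w'; at [6:9] match 'ooo', group 1 = 'o'; at [9:13] match 'jjjj', group 1 = 'j'.
`findall` collects group 1 from each match (3 total).

['w', 'o', 'j']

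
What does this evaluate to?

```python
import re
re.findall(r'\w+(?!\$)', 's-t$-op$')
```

['s', 'o']

`(?!…)`/`(?<!…)` only lets a position through if the neighbouring text does NOT match; no characters are consumed.
Scanning left to right: at [0:1] → 's'; at [5:6] → 'o'.
`findall` yields the raw match text (2 of them) because the pattern has no groups.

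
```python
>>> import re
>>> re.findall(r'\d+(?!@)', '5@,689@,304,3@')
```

['68', '304']

Because the assertion is negative and zero-width, positions next to the forbidden text are skipped.
Matches: at [3:5] → '68'; at [8:11] → '304'.
`findall` yields the raw match text (2 of them) because the pattern has no groups.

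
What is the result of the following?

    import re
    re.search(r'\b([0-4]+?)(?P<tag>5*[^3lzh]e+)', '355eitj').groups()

('3', '55e')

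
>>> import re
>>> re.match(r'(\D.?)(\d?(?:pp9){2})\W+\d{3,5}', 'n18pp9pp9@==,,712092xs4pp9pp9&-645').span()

(0, 19)

The pattern matches a non-digit, then optionally any character (captured); then optionally a digit, then the literal 'pp9' repeated 2 times (captured); then one or more of a non-word character, then 3 to 5 of a digit.
With `match`, the pattern is implicitly anchored at the beginning.
The match spans [0:19] → 'n18pp9pp9@==,,71209'.
Captured: group 1 = 'n1', group 2 = '8pp9pp9'.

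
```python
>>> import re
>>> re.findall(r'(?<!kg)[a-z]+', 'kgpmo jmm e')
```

A negative assertion filters positions out without eating any characters.
Matches: at [0:5] → 'kgpmo'; at [6:9] → 'jmm'; at [10:11] → 'e'.
Since nothing is captured, `findall` lists the 3 matched substrings directly.

['kgpmo', 'jmm', 'e']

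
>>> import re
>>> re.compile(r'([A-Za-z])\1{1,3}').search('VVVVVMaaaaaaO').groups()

After group 1 captures some text, `\1` only succeeds where that same text appears again.
`re.search` tries every starting position until one works.
The match spans [0:4] → 'VVVV'.
Captured: group 1 = 'V'.

('V',)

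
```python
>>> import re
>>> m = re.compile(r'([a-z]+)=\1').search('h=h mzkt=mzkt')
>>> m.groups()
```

('h',)

`\1` has to match the exact text group 1 already captured.
`search` walks the string left to right and returns the first match it finds.
The match spans [0:3] → 'h=h'.
Captured: group 1 = 'h'.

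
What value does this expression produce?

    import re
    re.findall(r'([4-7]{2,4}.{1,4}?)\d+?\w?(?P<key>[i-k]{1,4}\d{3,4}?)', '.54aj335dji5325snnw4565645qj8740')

Pattern: 2 to 4 of a character in [4-7], then 1 to 4 of any character (lazy) (captured); then one or more of a digit (lazy), then optionally a word character; then 1 to 4 of a character in [i-k], then 3 to 4 of a digit (lazy) (captured as 'key').
With the lazy modifier that quantifier settles for the fewest repetitions that let the rest of the pattern succeed (the atoms after it are unaffected and can still be greedy).
Matches: at [1:14] match '54aj335dji532', groups = ('54aj', 'ji532'); at [19:31] match '4565645qj874', groups = ('45656', 'j874').
`findall` packs the 2 group values into a tuple for every match.

[('54aj', 'ji532'), ('45656', 'j874')]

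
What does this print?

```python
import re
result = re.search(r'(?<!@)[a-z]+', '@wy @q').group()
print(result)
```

y

`(?!…)`/`(?<!…)` only lets a position through if the neighbouring text does NOT match; no characters are consumed.
The match spans [2:3] → 'y'.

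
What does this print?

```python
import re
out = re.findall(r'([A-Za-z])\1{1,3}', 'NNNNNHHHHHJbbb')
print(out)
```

['N', 'H', 'b']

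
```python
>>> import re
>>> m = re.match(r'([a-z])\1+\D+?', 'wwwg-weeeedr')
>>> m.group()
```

'wwwg'

A backreference is literal: `\1` must see the identical characters the first group matched.
`match` is anchored at position 0; if the pattern doesn't fit there, it returns None.
The match spans [0:4] → 'wwwg'.
Captured: group 1 = 'w'.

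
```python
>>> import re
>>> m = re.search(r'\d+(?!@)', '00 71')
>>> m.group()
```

`(?!…)`/`(?<!…)` only lets a position through if the neighbouring text does NOT match; no characters are consumed.
`re.search` scans for the first position where the pattern succeeds.
The match spans [0:2] → '00'.

'00'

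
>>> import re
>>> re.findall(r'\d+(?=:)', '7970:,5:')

['7970', '5']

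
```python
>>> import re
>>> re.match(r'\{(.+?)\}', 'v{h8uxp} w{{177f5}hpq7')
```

With `match`, the pattern is implicitly anchored at the beginning.
Here the pattern fails at index 0, so the call returns None.

None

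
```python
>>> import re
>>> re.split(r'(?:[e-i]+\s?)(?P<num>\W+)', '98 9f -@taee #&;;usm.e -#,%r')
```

['98 9', '-@', 'ta', '#&;;', 'usm.', '-#,%', 'r']

The pattern matches one or more of a character in [e-i], then optionally whitespace (non-capturing group); then one or more of a non-word character (captured as 'num').
Matches to split on: at [4:8] → 'f -@'; at [10:17] → 'ee #&;;'; at [21:27] → 'e -#,%'.
`re.split` interleaves the captured-group text with the surrounding fragments.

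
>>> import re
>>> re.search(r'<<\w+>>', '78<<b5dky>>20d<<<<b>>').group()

'<<b5dky>>'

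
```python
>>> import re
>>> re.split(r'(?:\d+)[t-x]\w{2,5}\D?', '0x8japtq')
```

['', '']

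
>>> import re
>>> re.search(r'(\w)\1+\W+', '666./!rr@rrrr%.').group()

After group 1 captures some text, `\1` only succeeds where that same text appears again.
`re.search` tries every starting position until one works.
The match spans [0:6] → '666./!'.
Captured: group 1 = '6'.

'666./!'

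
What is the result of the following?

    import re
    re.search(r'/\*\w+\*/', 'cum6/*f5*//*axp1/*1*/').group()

'/*f5*/'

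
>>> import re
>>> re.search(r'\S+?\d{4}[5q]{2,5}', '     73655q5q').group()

The pattern matches one or more of a non-whitespace character (lazy); then exactly 4 of a digit, then 2 to 5 of one of [5q].
`search` walks the string left to right and returns the first match it finds.
The match spans [5:13] → '73655q5q'.

'73655q5q'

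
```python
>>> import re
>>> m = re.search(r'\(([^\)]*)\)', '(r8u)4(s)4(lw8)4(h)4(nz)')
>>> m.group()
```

'(r8u)'

`search` walks the string left to right and returns the first match it finds.
The match spans [0:5] → '(r8u)'.
Captured: group 1 = 'r8u'.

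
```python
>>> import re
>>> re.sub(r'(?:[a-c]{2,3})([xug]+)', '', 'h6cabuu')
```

The pattern matches 2 to 3 of a character in [a-c] (non-capturing group); then one or more of one of [xug] (captured).
Matches: at [2:7] → 'cabuu'.
Every occurrence is swapped for ''.

'h6'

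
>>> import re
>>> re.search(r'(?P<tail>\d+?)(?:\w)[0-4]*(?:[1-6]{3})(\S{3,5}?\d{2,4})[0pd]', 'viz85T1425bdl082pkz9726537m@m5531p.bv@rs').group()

The match spans [3:17] → '85T1425bdl082p'.

'85T1425bdl082p'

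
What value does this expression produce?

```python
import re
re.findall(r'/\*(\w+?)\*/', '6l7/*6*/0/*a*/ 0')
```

`findall` collects group 1 from each match (2 total).

['6', 'a']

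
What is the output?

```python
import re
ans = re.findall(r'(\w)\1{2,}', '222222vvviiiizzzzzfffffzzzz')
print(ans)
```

['2', 'v', 'i', 'z', 'f', 'z']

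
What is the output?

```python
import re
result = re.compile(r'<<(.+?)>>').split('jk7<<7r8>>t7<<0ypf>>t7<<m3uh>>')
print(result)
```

['jk7', '7r8', 't7', '0ypf', 't7', 'm3uh', '']

Matches to split on: at [3:10] → '<<7r8>>'; at [12:20] → '<<0ypf>>'; at [22:30] → '<<m3uh>>'.
With a capturing group present, the delimiter's captured portion is kept in the result list.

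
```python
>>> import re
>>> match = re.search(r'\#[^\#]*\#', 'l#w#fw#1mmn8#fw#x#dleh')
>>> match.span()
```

(1, 4)

The match spans [1:4] → '#w#'.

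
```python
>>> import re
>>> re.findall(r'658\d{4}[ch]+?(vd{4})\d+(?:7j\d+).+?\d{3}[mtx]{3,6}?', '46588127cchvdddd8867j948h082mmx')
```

['vdddd']

Pattern: the literal '658', then exactly 4 of a digit, then one or more of one of [ch] (lazy); then the literal 'v', then exactly 4 of the literal 'd' (captured); then one or more of a digit; then the literal '7j', then one or more of a digit (non-capturing group); then one or more of any character (lazy), then exactly 3 of a digit, then 3 to 6 of one of [mtx] (lazy).
Walking the string: at [1:31] match '6588127cchvdddd8867j948h082mmx', group 1 = 'vdddd'.
One capturing group, so `findall` returns just the captured substring from the one match — 1 in all.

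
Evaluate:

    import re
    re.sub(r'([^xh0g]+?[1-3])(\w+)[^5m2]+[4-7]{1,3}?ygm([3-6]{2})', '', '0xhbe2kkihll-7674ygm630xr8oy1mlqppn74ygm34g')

Pattern: one or more of any character except [xh0g] (lazy), then a character in [1-3] (captured); then one or more of a word character (captured); then one or more of any character except [5m2], then 1 to 3 of a character in [4-7] (lazy), then the literal 'ygm'; then exactly 2 of a character in [3-6] (captured).
Matches: at [3:22] → 'be2kkihll-7674ygm63'; at [24:42] → 'r8oy1mlqppn74ygm34'.
`sub` substitutes '' at each match site.

'0xh0xg'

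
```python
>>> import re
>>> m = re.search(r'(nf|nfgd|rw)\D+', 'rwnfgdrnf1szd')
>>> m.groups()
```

`re.search` scans for the first position where the pattern succeeds.
The match spans [0:9] → 'rwnfgdrnf'.
Captured: group 1 = 'rw'.

('rw',)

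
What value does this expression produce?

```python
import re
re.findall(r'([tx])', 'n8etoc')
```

This matches one of [tx] (captured).
Matches: at [3:4] match 't', group 1 = 't'.
`findall` collects group 1 from the one match (1 total).

['t']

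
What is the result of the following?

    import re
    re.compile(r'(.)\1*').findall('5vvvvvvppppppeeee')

After group 1 captures some text, `\1` only succeeds where that same text appears again.
Scanning left to right: at [0:1] match '5', group 1 = '5'; at [1:7] match 'vvvvvv', group 1 = 'v'; at [7:13] match 'pppppp', group 1 = 'p'; at [13:17] match 'eeee', group 1 = 'e'.
`findall` collects group 1 from each match (4 total).

['5', 'v', 'p', 'e']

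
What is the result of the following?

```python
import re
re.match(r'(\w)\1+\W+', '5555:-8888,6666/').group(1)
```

The match spans [0:6] → '5555:-'.
Captured: group 1 = '5'.

'5'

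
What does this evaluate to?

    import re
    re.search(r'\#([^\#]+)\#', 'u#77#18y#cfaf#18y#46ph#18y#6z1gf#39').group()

'#77#'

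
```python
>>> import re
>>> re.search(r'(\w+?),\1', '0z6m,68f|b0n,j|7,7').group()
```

'7,7'

The backreference `\1` re-matches whatever the first group consumed, character for character.
`search` walks the string left to right and returns the first match it finds.
The match spans [15:18] → '7,7'.
Captured: group 1 = '7'.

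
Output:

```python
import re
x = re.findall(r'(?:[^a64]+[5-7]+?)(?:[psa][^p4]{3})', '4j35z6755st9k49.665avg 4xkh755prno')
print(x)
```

Pattern: one or more of any character except [a64], then one or more of a character in [5-7] (lazy) (non-capturing group); then one of [psa], then exactly 3 of any character except [p4] (non-capturing group).
Matches: at [1:13] → 'j35z6755st9k'; at [14:23] → '9.665avg '; at [24:34] → 'xkh755prno'.
No capturing groups, so `findall` returns the 3 full match strings.

['j35z6755st9k', '9.665avg ', 'xkh755prno']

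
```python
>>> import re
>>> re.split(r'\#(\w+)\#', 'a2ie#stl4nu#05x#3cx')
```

['a2ie', 'stl4nu', '05x#3cx']

Because the pattern has a capturing group, `split` also inserts each captured text between the pieces.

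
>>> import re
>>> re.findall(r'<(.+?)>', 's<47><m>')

A non-greedy quantifier consumes as few characters as it can — just enough that the remainder of the pattern still matches from where it stops; whatever follows it matches normally.
Walking the string: at [1:5] match '<47>', group 1 = '47'; at [5:8] match '<m>', group 1 = 'm'.
One capturing group, so `findall` returns just the captured substring from each match — 2 in all.

['47', 'm']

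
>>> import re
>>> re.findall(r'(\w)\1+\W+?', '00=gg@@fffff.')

['0', 'g', 'f']

`\1` has to match the exact text group 1 already captured.
One capturing group, so `findall` returns just the captured substring from each match — 3 in all.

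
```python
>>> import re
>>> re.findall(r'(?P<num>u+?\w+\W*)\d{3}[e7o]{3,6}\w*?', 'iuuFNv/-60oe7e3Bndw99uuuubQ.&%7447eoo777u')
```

['uuuubQ.&%']

This matches one or more of the literal 'u' (lazy), then one or more of a word character, then zero or more of a non-word character (captured as 'num'); then exactly 3 of a digit, then 3 to 6 of one of [e7o], then zero or more of a word character (lazy).
Scanning left to right: at [21:39] match 'uuuubQ.&%7447eoo77', group 1 = 'uuuubQ.&%'.
One capturing group, so `findall` returns just the captured substring from the one match — 1 in all.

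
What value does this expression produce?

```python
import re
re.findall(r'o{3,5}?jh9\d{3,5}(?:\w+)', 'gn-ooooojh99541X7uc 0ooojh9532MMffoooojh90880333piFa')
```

['ooooojh99541X7uc', 'ooojh9532MMffoooojh90880333piFa']

This matches 3 to 5 of the literal 'o' (lazy), then the literal 'jh9', then 3 to 5 of a digit; then one or more of a word character (non-capturing group).
Since nothing is captured, `findall` lists the 2 matched substrings directly.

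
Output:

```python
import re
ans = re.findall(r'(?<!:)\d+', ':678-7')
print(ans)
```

The negative lookahead/lookbehind blocks any match where the forbidden context is present.
Matches: at [2:4] → '78'; at [5:6] → '7'.
Since nothing is captured, `findall` lists the 2 matched substrings directly.

['78', '7']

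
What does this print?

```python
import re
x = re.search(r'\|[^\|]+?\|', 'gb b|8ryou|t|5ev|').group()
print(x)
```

|8ryou|

The match spans [4:11] → '|8ryou|'.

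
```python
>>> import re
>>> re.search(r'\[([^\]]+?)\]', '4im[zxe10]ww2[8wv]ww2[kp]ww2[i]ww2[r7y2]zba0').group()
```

'[zxe10]'

The match spans [3:10] → '[zxe10]'.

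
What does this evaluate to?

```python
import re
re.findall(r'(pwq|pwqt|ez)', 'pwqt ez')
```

['pwq', 'ez']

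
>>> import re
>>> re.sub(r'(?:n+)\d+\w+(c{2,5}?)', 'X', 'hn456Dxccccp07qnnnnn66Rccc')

'hX'

Pattern: one or more of a literal 'n' (non-capturing group); then one or more of a digit, then one or more of a word character; then 2 to 5 of a literal 'c' (lazy) (captured).
Matches: at [1:26] → 'n456Dxccccp07qnnnnn66Rccc'.
Every occurrence is swapped for 'X'.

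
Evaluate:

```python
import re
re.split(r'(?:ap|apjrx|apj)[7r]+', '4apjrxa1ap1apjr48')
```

['4', 'xa1ap1', '48']

Matches to split on: at [1:5] → 'apjr'; at [11:15] → 'apjr'.
Each match becomes a cut point; 3 segments remain.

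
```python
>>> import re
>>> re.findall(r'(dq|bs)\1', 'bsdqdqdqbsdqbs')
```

['dq']

A backreference is literal: `\1` must see the identical characters the first group matched.
Matches: at [2:6] match 'dqdq', group 1 = 'dq'.
With a single group, `findall` returns only what that group captured — 1 item.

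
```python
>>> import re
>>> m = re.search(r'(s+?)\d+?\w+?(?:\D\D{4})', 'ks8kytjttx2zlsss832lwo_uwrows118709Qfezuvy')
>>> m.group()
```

This matches one or more of a literal 's' (lazy) (captured); then one or more of a digit (lazy), then one or more of a word character (lazy); then a non-digit, then exactly 4 of a non-digit (non-capturing group).
Lazy quantifiers expand one character at a time until the remainder of the pattern can match.
`search` walks the string left to right and returns the first match it finds.
The match spans [1:9] → 's8kytjtt'.
Captured: group 1 = 's'.

's8kytjtt'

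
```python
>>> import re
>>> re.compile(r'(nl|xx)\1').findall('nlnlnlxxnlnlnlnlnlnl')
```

`\1` is not a pattern — it's the concrete string captured by group 1, re-applied verbatim.
One capturing group, so `findall` returns just the captured substring from each match — 4 in all.

['nl', 'nl', 'nl', 'nl']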